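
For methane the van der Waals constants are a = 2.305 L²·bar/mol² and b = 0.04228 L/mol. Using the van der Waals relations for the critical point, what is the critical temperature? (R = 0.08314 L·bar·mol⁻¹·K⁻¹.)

T_c ≈ 194.3 K

For a van der Waals gas, T_c = 8a/(27Rb).
T_c = 8×2.305/(27×0.08314×0.04228) = 18.440/0.094909 = 194.3 K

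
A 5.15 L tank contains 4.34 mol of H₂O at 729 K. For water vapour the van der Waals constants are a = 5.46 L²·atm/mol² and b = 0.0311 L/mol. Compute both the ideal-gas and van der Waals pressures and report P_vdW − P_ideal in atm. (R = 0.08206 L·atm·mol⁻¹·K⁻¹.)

ΔP ≈ -2.521 atm

Ideal: P_ideal = nRT/V = (4.34)(0.08206)(729)/5.15 = 50.4129 atm
vdW: P = nRT/(V − nb) − a n²/V² = 259.626/5.01503 − 102.842/26.5225 = 51.7696 − 3.87754 = 47.8921 atm
ΔP = 47.8921 − 50.4129 = -2.521 atm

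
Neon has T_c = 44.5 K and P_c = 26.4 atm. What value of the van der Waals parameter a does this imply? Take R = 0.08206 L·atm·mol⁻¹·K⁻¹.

From T_c = 8a/(27Rb) and P_c = a/(27b²): a = 27 R² T_c²/(64 P_c).
a = 27×(0.08206)²×(44.5)²/(64×26.4) = 360.04/1689.6 = 0.2131 L²·atm/mol²

a ≈ 0.2131 L²·atm/mol²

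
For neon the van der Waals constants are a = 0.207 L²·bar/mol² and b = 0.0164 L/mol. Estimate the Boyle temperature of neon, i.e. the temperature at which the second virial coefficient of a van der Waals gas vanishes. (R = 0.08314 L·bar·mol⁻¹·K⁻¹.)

For a van der Waals gas the second virial coefficient B₂ = b − a/(RT) vanishes at T_B = a/(Rb).
T_B = 0.207/(0.08314×0.0164) = 0.207/0.0013635 = 151.8 K

T_B ≈ 151.8 K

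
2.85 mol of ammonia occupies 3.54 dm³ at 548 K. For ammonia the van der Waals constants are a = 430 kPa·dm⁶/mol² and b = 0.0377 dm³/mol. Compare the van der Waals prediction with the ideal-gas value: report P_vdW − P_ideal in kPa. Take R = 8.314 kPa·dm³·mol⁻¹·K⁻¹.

ΔP ≈ -163.9 kPa

Ideal: P_ideal = nRT/V = (2.85)(8.314)(548)/3.54 = 3668.02 kPa
vdW: P = nRT/(V − nb) − a n²/V² = 12984.8/3.43256 − 3492.68/12.5316 = 3782.83 − 278.710 = 3504.12 kPa
ΔP = 3504.12 − 3668.02 = -163.9 kPa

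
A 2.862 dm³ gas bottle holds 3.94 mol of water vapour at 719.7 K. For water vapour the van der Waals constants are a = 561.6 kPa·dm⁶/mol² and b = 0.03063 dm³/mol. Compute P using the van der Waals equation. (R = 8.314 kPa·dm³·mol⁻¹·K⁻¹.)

P = nRT/(V − nb) − a n²/V²
nRT/(V − nb) = (3.94)(8.314)(719.7)/(2.862 − 3.94×0.03063) = 23575/2.7413 = 8599.9 kPa
a n²/V² = (561.6)(3.94)²/(2.862)² = 1064.3 kPa
P = 8599.9 − 1064.3 = 7536 kPa

P ≈ 7536 kPa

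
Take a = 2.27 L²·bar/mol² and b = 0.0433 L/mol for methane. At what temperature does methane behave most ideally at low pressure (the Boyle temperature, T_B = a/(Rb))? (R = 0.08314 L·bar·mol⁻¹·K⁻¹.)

T_B ≈ 630.6 K

For a van der Waals gas the second virial coefficient B₂ = b − a/(RT) vanishes at T_B = a/(Rb).
T_B = 2.27/(0.08314×0.0433) = 2.27/0.0036000 = 630.6 K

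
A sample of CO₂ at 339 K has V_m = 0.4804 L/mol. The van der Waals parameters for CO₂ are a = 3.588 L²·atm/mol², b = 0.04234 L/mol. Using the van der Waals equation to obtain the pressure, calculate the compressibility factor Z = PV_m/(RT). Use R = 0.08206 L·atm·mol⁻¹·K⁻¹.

P = RT/(V_m − b) − a/V_m² = (0.08206)(339)/(0.4804 − 0.04234) − 3.588/(0.4804)²
  = 27.818/0.43806 − 15.547 = 63.503 − 15.547 = 47.956 atm
Z = PV_m/(RT) = (47.956)(0.4804)/((0.08206)(339)) = 23.038/27.818 = 0.8282

Z ≈ 0.8282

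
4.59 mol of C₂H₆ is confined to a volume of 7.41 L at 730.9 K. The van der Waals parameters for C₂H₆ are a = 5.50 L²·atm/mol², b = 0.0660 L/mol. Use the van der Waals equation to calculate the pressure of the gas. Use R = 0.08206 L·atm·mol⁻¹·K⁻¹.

P = nRT/(V − nb) − a n²/V²
nRT/(V − nb) = (4.59)(0.08206)(730.9)/(7.41 − 4.59×0.0660) = 275.30/7.1071 = 38.736 atm
a n²/V² = (5.50)(4.59)²/(7.41)² = 2.1103 atm
P = 38.736 − 2.1103 = 36.63 atm

P ≈ 36.63 atm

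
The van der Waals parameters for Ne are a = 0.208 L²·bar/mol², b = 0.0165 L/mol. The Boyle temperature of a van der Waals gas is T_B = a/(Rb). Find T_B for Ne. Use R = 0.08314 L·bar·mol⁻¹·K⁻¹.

T_B ≈ 151.6 K

For a van der Waals gas the second virial coefficient B₂ = b − a/(RT) vanishes at T_B = a/(Rb).
T_B = 0.208/(0.08314×0.0165) = 0.208/0.0013718 = 151.6 K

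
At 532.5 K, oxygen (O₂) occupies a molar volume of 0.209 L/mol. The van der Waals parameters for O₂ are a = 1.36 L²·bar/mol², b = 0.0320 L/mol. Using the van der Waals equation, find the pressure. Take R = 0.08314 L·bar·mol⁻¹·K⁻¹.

P ≈ 219.0 bar

P = RT/(V_m − b) − a/V_m²
RT/(V_m − b) = (0.08314)(532.5)/(0.209 − 0.0320) = 44.272/0.17700 = 250.12 bar
a/V_m² = 1.36/(0.209)² = 31.135 bar
P = 250.12 − 31.135 = 219.0 bar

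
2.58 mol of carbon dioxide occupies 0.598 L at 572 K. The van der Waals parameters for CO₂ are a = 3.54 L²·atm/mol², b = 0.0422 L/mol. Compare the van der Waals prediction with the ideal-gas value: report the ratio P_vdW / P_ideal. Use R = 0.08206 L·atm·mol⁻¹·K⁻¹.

Ideal: P_ideal = nRT/V = (2.58)(0.08206)(572)/0.598 = 202.510 atm
vdW: P = nRT/(V − nb) − a n²/V² = 121.101/0.489124 − 23.5637/0.357604 = 247.588 − 65.8933 = 181.695 atm
Ratio = 181.695/202.510 = 0.8972

P_vdW / P_ideal ≈ 0.8972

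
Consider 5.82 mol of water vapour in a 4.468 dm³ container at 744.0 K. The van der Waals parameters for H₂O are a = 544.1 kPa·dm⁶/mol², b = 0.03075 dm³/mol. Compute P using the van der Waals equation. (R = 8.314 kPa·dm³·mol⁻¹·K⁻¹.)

P = nRT/(V − nb) − a n²/V²
nRT/(V − nb) = (5.82)(8.314)(744.0)/(4.468 − 5.82×0.03075) = 36000/4.2890 = 8393.6 kPa
a n²/V² = (544.1)(5.82)²/(4.468)² = 923.21 kPa
P = 8393.6 − 923.21 = 7470 kPa

P ≈ 7470 kPa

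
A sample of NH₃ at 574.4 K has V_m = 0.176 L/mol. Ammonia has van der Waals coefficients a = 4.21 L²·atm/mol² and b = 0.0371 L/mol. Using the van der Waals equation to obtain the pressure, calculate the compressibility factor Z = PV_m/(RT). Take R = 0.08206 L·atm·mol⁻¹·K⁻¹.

P = RT/(V_m − b) − a/V_m² = (0.08206)(574.4)/(0.176 − 0.0371) − 4.21/(0.176)²
  = 47.135/0.13890 − 135.91 = 339.34 − 135.91 = 203.43 atm
Z = PV_m/(RT) = (203.43)(0.176)/((0.08206)(574.4)) = 35.804/47.135 = 0.7596

Z ≈ 0.7596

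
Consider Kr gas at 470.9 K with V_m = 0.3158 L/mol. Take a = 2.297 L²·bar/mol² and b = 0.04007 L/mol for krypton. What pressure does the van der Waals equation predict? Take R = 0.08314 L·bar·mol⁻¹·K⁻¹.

P = RT/(V_m − b) − a/V_m²
RT/(V_m − b) = (0.08314)(470.9)/(0.3158 − 0.04007) = 39.151/0.27573 = 141.99 bar
a/V_m² = 2.297/(0.3158)² = 23.032 bar
P = 141.99 − 23.032 = 119.0 bar

P ≈ 119.0 bar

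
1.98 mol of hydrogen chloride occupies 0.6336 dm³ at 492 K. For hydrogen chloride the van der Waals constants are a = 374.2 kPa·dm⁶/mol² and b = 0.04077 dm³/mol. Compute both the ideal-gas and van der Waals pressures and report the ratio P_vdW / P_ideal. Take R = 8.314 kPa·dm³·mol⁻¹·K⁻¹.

Ideal: P_ideal = nRT/V = (1.98)(8.314)(492)/0.6336 = 12782.8 kPa
vdW: P = nRT/(V − nb) − a n²/V² = 8099.17/0.552875 − 1467.01/0.401449 = 14649.2 − 3654.29 = 10994.9 kPa
Ratio = 10994.9/12782.8 = 0.8601

P_vdW / P_ideal ≈ 0.8601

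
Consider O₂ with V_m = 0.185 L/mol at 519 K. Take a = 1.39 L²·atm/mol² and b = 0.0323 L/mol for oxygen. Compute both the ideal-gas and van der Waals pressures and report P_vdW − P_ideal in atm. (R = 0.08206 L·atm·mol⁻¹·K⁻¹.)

Ideal: P_ideal = RT/V_m = (0.08206)(519)/0.185 = 230.212 atm
vdW: P = RT/(V_m − b) − a/V_m² = 42.5891/0.152700 − 1.39/0.0342250 = 278.907 − 40.6136 = 238.293 atm
ΔP = 238.293 − 230.212 = 8.08 atm

ΔP ≈ 8.08 atm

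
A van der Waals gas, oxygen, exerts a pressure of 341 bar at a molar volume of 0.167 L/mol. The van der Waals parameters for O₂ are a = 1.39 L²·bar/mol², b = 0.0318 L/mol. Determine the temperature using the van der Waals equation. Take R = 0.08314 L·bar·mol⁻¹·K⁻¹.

T ≈ 635.6 K

T = (P + a/V_m²)(V_m − b)/R
P + a/V_m² = 341 + 1.39/(0.167)² = 390.84 bar
V_m − b = 0.167 − 0.0318 = 0.13520 L/mol
T = (390.84)(0.13520)/0.08314 = 635.6 K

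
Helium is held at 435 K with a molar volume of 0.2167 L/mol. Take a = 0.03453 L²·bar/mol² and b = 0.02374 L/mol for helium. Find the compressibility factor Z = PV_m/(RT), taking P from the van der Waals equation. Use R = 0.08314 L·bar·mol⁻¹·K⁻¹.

Z ≈ 1.119

P = RT/(V_m − b) − a/V_m² = (0.08314)(435)/(0.2167 − 0.02374) − 0.03453/(0.2167)²
  = 36.166/0.19296 − 0.73532 = 187.43 − 0.73532 = 186.69 bar
Z = PV_m/(RT) = (186.69)(0.2167)/((0.08314)(435)) = 40.456/36.166 = 1.119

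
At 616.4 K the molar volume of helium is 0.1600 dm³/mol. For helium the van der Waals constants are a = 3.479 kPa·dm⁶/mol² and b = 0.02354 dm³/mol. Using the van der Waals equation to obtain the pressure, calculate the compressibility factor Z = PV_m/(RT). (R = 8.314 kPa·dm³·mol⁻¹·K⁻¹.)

Z ≈ 1.168

P = RT/(V_m − b) − a/V_m² = (8.314)(616.4)/(0.1600 − 0.02354) − 3.479/(0.1600)²
  = 5124.7/0.13646 − 135.90 = 37555 − 135.90 = 37419 kPa
Z = PV_m/(RT) = (37419)(0.1600)/((8.314)(616.4)) = 5987.0/5124.7 = 1.168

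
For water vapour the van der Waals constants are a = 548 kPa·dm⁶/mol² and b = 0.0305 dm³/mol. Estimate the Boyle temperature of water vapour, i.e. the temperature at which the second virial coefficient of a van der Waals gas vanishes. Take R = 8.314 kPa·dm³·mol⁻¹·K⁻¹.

For a van der Waals gas the second virial coefficient B₂ = b − a/(RT) vanishes at T_B = a/(Rb).
T_B = 548/(8.314×0.0305) = 548/0.25358 = 2161 K

T_B ≈ 2161 K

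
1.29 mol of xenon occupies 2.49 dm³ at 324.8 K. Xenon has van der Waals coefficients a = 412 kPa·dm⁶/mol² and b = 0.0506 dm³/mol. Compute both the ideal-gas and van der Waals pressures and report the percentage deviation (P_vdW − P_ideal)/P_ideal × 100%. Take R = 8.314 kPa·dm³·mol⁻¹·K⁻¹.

-5.21 %

Ideal: P_ideal = nRT/V = (1.29)(8.314)(324.8)/2.49 = 1399.00 kPa
vdW: P = nRT/(V − nb) − a n²/V² = 3483.50/2.42473 − 685.609/6.20010 = 1436.65 − 110.580 = 1326.07 kPa
% deviation = (1326.07 − 1399.00)/1399.00 × 100% = -5.21%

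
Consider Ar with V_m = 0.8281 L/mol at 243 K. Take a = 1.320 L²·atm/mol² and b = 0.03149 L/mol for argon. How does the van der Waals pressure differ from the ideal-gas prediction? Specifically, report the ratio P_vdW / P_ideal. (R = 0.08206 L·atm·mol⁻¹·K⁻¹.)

Ideal: P_ideal = RT/V_m = (0.08206)(243)/0.8281 = 24.0799 atm
vdW: P = RT/(V_m − b) − a/V_m² = 19.9406/0.796610 − 1.320/0.685750 = 25.0318 − 1.92490 = 23.1069 atm
Ratio = 23.1069/24.0799 = 0.9596

P_vdW / P_ideal ≈ 0.9596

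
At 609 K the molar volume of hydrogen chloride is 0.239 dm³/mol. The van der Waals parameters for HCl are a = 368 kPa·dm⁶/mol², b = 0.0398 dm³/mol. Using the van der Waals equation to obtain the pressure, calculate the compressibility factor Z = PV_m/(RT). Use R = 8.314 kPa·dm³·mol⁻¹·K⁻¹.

P = RT/(V_m − b) − a/V_m² = (8.314)(609)/(0.239 − 0.0398) − 368/(0.239)²
  = 5063.2/0.19920 − 6442.5 = 25418 − 6442.5 = 18976 kPa
Z = PV_m/(RT) = (18976)(0.239)/((8.314)(609)) = 4535.3/5063.2 = 0.8957

Z ≈ 0.8957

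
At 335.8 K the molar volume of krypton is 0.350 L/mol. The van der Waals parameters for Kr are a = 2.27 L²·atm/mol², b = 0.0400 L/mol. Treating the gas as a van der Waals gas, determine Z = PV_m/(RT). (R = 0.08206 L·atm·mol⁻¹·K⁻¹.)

P = RT/(V_m − b) − a/V_m² = (0.08206)(335.8)/(0.350 − 0.0400) − 2.27/(0.350)²
  = 27.556/0.31000 − 18.531 = 88.890 − 18.531 = 70.359 atm
Z = PV_m/(RT) = (70.359)(0.350)/((0.08206)(335.8)) = 24.626/27.556 = 0.8937

Z ≈ 0.8937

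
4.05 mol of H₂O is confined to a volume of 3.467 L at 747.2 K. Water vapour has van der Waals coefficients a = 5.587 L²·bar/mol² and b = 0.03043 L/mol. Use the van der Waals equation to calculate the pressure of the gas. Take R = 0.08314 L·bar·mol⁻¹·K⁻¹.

P ≈ 67.62 bar

P = nRT/(V − nb) − a n²/V²
nRT/(V − nb) = (4.05)(0.08314)(747.2)/(3.467 − 4.05×0.03043) = 251.59/3.3438 = 75.241 bar
a n²/V² = (5.587)(4.05)²/(3.467)² = 7.6240 bar
P = 75.241 − 7.6240 = 67.62 bar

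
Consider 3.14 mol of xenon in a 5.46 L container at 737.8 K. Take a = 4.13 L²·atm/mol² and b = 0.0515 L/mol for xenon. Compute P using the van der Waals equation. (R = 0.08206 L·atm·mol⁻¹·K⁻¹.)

P ≈ 34.52 atm

P = nRT/(V − nb) − a n²/V²
nRT/(V − nb) = (3.14)(0.08206)(737.8)/(5.46 − 3.14×0.0515) = 190.11/5.2983 = 35.881 atm
a n²/V² = (4.13)(3.14)²/(5.46)² = 1.3659 atm
P = 35.881 − 1.3659 = 34.52 atm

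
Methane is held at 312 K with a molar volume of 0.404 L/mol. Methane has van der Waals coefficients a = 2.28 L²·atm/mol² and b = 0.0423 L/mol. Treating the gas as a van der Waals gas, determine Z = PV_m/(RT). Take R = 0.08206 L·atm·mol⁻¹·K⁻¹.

Z ≈ 0.8965

P = RT/(V_m − b) − a/V_m² = (0.08206)(312)/(0.404 − 0.0423) − 2.28/(0.404)²
  = 25.603/0.36170 − 13.969 = 70.785 − 13.969 = 56.816 atm
Z = PV_m/(RT) = (56.816)(0.404)/((0.08206)(312)) = 22.954/25.603 = 0.8965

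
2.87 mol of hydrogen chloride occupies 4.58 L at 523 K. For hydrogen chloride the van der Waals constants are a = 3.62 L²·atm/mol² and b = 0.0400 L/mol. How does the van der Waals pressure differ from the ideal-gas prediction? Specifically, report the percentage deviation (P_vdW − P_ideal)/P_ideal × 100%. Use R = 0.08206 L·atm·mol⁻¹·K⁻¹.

Ideal: P_ideal = nRT/V = (2.87)(0.08206)(523)/4.58 = 26.8936 atm
vdW: P = nRT/(V − nb) − a n²/V² = 123.173/4.46520 − 29.8176/20.9764 = 27.5851 − 1.42148 = 26.1636 atm
% deviation = (26.1636 − 26.8936)/26.8936 × 100% = -2.71%

-2.71 %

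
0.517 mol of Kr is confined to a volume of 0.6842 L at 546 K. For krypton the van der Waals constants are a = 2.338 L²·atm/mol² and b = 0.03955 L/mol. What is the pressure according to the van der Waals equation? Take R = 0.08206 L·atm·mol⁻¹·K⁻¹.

P ≈ 33.56 atm

P = nRT/(V − nb) − a n²/V²
nRT/(V − nb) = (0.517)(0.08206)(546)/(0.6842 − 0.517×0.03955) = 23.164/0.66375 = 34.899 atm
a n²/V² = (2.338)(0.517)²/(0.6842)² = 1.3349 atm
P = 34.899 − 1.3349 = 33.56 atm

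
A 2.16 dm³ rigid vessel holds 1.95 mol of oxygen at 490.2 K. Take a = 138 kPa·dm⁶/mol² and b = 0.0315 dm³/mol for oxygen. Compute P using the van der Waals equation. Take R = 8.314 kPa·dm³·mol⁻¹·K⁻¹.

P = nRT/(V − nb) − a n²/V²
nRT/(V − nb) = (1.95)(8.314)(490.2)/(2.16 − 1.95×0.0315) = 7947.3/2.0986 = 3787.0 kPa
a n²/V² = (138)(1.95)²/(2.16)² = 112.47 kPa
P = 3787.0 − 112.47 = 3675 kPa

P ≈ 3675 kPa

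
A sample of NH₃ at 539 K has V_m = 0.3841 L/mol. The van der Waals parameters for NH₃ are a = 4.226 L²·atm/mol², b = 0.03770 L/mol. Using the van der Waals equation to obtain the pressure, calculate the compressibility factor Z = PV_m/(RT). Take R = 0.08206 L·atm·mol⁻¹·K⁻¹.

P = RT/(V_m − b) − a/V_m² = (0.08206)(539)/(0.3841 − 0.03770) − 4.226/(0.3841)²
  = 44.230/0.34640 − 28.644 = 127.68 − 28.644 = 99.04 atm
Z = PV_m/(RT) = (99.04)(0.3841)/((0.08206)(539)) = 38.041/44.230 = 0.8601

Z ≈ 0.8601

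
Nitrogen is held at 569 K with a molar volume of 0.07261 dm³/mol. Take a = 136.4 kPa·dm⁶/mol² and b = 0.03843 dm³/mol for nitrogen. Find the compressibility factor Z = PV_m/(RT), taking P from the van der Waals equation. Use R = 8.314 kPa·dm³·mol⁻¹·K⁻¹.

P = RT/(V_m − b) − a/V_m² = (8.314)(569)/(0.07261 − 0.03843) − 136.4/(0.07261)²
  = 4730.7/0.034180 − 25871 = 138406 − 25871 = 112535 kPa
Z = PV_m/(RT) = (112535)(0.07261)/((8.314)(569)) = 8171.2/4730.7 = 1.727

Z ≈ 1.727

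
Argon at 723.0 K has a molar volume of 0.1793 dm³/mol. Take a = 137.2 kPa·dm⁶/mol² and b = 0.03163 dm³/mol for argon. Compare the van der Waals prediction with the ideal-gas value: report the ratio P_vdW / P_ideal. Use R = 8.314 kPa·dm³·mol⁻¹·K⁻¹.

Ideal: P_ideal = RT/V_m = (8.314)(723.0)/0.1793 = 33524.9 kPa
vdW: P = RT/(V_m − b) − a/V_m² = 6011.02/0.147670 − 137.2/0.0321485 = 40705.8 − 4267.70 = 36438.1 kPa
Ratio = 36438.1/33524.9 = 1.087

P_vdW / P_ideal ≈ 1.087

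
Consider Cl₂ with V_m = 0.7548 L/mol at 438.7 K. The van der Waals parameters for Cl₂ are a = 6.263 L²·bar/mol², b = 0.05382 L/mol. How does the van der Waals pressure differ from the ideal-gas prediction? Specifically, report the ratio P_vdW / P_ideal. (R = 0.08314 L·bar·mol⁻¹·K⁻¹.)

Ideal: P_ideal = RT/V_m = (0.08314)(438.7)/0.7548 = 48.3221 bar
vdW: P = RT/(V_m − b) − a/V_m² = 36.4735/0.700980 − 6.263/0.569723 = 52.0322 − 10.9931 = 41.0391 bar
Ratio = 41.0391/48.3221 = 0.8493

P_vdW / P_ideal ≈ 0.8493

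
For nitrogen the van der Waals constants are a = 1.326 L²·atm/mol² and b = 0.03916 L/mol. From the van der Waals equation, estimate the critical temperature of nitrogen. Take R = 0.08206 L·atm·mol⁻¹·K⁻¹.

For a van der Waals gas, T_c = 8a/(27Rb).
T_c = 8×1.326/(27×0.08206×0.03916) = 10.608/0.086764 = 122.3 K

T_c ≈ 122.3 K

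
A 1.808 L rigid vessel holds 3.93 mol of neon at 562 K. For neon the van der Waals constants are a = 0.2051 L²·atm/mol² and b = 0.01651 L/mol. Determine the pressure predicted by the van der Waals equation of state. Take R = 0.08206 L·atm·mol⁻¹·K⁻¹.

P = nRT/(V − nb) − a n²/V²
nRT/(V − nb) = (3.93)(0.08206)(562)/(1.808 − 3.93×0.01651) = 181.24/1.7431 = 103.98 atm
a n²/V² = (0.2051)(3.93)²/(1.808)² = 0.96907 atm
P = 103.98 − 0.96907 = 103.0 atm

P ≈ 103.0 atm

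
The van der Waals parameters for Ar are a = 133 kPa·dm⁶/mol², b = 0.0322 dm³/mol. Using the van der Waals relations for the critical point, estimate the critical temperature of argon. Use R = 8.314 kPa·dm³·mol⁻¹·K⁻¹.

T_c ≈ 147.2 K

For a van der Waals gas, T_c = 8a/(27Rb).
T_c = 8×133/(27×8.314×0.0322) = 1064.0/7.2282 = 147.2 K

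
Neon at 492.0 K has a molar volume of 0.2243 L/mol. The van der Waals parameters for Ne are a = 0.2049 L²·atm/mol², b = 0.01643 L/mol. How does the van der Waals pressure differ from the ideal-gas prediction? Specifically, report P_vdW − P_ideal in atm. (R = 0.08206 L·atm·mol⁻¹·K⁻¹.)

Ideal: P_ideal = RT/V_m = (0.08206)(492.0)/0.2243 = 179.998 atm
vdW: P = RT/(V_m − b) − a/V_m² = 40.3735/0.207870 − 0.2049/0.0503105 = 194.225 − 4.07271 = 190.152 atm
ΔP = 190.152 − 179.998 = 10.15 atm

ΔP ≈ 10.15 atm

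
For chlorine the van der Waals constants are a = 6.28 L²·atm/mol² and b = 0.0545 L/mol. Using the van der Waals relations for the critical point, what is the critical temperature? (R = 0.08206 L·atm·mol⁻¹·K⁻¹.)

T_c ≈ 416.1 K

For a van der Waals gas, T_c = 8a/(27Rb).
T_c = 8×6.28/(27×0.08206×0.0545) = 50.240/0.12075 = 416.1 K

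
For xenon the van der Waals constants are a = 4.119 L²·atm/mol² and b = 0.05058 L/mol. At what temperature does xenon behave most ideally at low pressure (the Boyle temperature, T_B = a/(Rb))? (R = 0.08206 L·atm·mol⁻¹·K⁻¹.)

For a van der Waals gas the second virial coefficient B₂ = b − a/(RT) vanishes at T_B = a/(Rb).
T_B = 4.119/(0.08206×0.05058) = 4.119/0.0041506 = 992.4 K

T_B ≈ 992.4 K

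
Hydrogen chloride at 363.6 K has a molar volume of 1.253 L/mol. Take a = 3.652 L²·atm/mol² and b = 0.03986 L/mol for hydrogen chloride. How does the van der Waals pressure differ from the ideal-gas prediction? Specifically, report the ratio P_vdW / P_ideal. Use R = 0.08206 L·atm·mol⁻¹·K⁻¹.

Ideal: P_ideal = RT/V_m = (0.08206)(363.6)/1.253 = 23.8125 atm
vdW: P = RT/(V_m − b) − a/V_m² = 29.8370/1.21314 − 3.652/1.57001 = 24.5949 − 2.32610 = 22.2688 atm
Ratio = 22.2688/23.8125 = 0.9352

P_vdW / P_ideal ≈ 0.9352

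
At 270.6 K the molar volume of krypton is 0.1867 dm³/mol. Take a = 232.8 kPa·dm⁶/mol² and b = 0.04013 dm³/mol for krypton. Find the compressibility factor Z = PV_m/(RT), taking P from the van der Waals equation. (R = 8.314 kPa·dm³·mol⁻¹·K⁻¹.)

Z ≈ 0.7196

P = RT/(V_m − b) − a/V_m² = (8.314)(270.6)/(0.1867 − 0.04013) − 232.8/(0.1867)²
  = 2249.8/0.14657 − 6678.7 = 15350 − 6678.7 = 8671 kPa
Z = PV_m/(RT) = (8671)(0.1867)/((8.314)(270.6)) = 1618.9/2249.8 = 0.7196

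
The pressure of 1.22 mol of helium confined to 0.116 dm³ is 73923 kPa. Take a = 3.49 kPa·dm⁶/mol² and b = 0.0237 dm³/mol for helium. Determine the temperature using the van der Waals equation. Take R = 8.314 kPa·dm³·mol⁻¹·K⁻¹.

T = (P + a n²/V²)(V − nb)/(nR)
P + a n²/V² = 73923 + (3.49)(1.22)²/(0.116)² = 74309 kPa
V − nb = 0.116 − (1.22)(0.0237) = 0.087086 dm³
T = (74309)(0.087086)/((1.22)(8.314)) = 638.0 K

T ≈ 638.0 K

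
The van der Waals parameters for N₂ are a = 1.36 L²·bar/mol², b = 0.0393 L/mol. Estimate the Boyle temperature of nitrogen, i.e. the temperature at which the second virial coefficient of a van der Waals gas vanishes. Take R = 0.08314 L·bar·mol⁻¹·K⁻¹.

T_B ≈ 416.2 K

For a van der Waals gas the second virial coefficient B₂ = b − a/(RT) vanishes at T_B = a/(Rb).
T_B = 1.36/(0.08314×0.0393) = 1.36/0.0032674 = 416.2 K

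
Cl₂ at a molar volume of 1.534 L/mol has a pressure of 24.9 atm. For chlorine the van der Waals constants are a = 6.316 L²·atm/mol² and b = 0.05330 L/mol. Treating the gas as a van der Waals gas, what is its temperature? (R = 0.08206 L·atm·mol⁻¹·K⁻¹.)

T = (P + a/V_m²)(V_m − b)/R
P + a/V_m² = 24.9 + 6.316/(1.534)² = 27.584 atm
V_m − b = 1.534 − 0.05330 = 1.4807 L/mol
T = (27.584)(1.4807)/0.08206 = 497.7 K

T ≈ 497.7 K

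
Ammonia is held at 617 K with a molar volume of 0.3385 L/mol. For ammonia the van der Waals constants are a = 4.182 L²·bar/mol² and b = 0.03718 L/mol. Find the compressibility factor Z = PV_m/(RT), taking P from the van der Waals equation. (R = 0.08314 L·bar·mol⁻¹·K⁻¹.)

P = RT/(V_m − b) − a/V_m² = (0.08314)(617)/(0.3385 − 0.03718) − 4.182/(0.3385)²
  = 51.297/0.30132 − 36.498 = 170.24 − 36.498 = 133.74 bar
Z = PV_m/(RT) = (133.74)(0.3385)/((0.08314)(617)) = 45.271/51.297 = 0.8825

Z ≈ 0.8825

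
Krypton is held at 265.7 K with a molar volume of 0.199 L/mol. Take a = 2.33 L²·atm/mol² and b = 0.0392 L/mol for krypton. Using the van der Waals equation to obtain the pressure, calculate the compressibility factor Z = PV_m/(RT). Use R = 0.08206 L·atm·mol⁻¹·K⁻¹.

Z ≈ 0.7083

P = RT/(V_m − b) − a/V_m² = (0.08206)(265.7)/(0.199 − 0.0392) − 2.33/(0.199)²
  = 21.803/0.15980 − 58.837 = 136.44 − 58.837 = 77.60 atm
Z = PV_m/(RT) = (77.60)(0.199)/((0.08206)(265.7)) = 15.442/21.803 = 0.7083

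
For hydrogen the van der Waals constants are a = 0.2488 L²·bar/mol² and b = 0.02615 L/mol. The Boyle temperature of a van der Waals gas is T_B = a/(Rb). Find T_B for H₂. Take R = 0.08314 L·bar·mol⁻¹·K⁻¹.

T_B ≈ 114.4 K

For a van der Waals gas the second virial coefficient B₂ = b − a/(RT) vanishes at T_B = a/(Rb).
T_B = 0.2488/(0.08314×0.02615) = 0.2488/0.0021741 = 114.4 K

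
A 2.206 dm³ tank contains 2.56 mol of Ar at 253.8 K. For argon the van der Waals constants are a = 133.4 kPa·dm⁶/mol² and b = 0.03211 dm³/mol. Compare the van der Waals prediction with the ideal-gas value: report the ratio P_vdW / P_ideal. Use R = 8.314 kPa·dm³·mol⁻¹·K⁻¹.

Ideal: P_ideal = nRT/V = (2.56)(8.314)(253.8)/2.206 = 2448.70 kPa
vdW: P = nRT/(V − nb) − a n²/V² = 5401.84/2.12380 − 874.250/4.86644 = 2543.48 − 179.649 = 2363.83 kPa
Ratio = 2363.83/2448.70 = 0.9653

P_vdW / P_ideal ≈ 0.9653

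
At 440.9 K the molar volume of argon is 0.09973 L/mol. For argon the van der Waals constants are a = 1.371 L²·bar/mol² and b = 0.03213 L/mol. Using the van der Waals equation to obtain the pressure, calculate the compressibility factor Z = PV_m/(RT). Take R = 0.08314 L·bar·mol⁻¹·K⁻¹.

P = RT/(V_m − b) − a/V_m² = (0.08314)(440.9)/(0.09973 − 0.03213) − 1.371/(0.09973)²
  = 36.656/0.067600 − 137.84 = 542.25 − 137.84 = 404.41 bar
Z = PV_m/(RT) = (404.41)(0.09973)/((0.08314)(440.9)) = 40.332/36.656 = 1.100

Z ≈ 1.100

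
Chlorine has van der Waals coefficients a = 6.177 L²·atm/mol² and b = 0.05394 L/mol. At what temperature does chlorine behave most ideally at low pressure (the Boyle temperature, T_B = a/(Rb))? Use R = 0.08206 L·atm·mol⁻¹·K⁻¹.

T_B ≈ 1396 K

For a van der Waals gas the second virial coefficient B₂ = b − a/(RT) vanishes at T_B = a/(Rb).
T_B = 6.177/(0.08206×0.05394) = 6.177/0.0044263 = 1396 K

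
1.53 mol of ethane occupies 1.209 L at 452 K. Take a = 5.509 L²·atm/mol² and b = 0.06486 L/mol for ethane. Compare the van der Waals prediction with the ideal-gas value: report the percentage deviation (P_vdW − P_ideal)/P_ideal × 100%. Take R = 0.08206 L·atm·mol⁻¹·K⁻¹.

-9.85 %

Ideal: P_ideal = nRT/V = (1.53)(0.08206)(452)/1.209 = 46.9391 atm
vdW: P = nRT/(V − nb) − a n²/V² = 56.7494/1.10976 − 12.8960/1.46168 = 51.1366 − 8.82272 = 42.3139 atm
% deviation = (42.3139 − 46.9391)/46.9391 × 100% = -9.85%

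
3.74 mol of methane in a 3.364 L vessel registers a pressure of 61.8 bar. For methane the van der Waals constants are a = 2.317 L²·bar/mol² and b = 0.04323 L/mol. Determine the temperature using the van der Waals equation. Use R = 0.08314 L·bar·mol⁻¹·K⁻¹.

T ≈ 666.0 K

T = (P + a n²/V²)(V − nb)/(nR)
P + a n²/V² = 61.8 + (2.317)(3.74)²/(3.364)² = 64.664 bar
V − nb = 3.364 − (3.74)(0.04323) = 3.2023 L
T = (64.664)(3.2023)/((3.74)(0.08314)) = 666.0 K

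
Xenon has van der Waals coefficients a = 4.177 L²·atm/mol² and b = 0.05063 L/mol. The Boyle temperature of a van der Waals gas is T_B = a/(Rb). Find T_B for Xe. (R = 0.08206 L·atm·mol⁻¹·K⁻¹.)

T_B ≈ 1005 K

For a van der Waals gas the second virial coefficient B₂ = b − a/(RT) vanishes at T_B = a/(Rb).
T_B = 4.177/(0.08206×0.05063) = 4.177/0.0041547 = 1005 K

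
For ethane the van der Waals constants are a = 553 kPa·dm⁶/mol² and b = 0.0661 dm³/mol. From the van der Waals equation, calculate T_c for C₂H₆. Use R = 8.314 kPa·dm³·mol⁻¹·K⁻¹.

T_c ≈ 298.2 K

For a van der Waals gas, T_c = 8a/(27Rb).
T_c = 8×553/(27×8.314×0.0661) = 4424.0/14.838 = 298.2 K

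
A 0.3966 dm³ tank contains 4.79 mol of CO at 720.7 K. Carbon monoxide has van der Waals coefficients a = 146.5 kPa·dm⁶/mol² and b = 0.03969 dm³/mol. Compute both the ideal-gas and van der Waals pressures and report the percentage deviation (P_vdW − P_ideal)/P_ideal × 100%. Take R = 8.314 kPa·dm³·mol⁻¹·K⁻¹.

Ideal: P_ideal = nRT/V = (4.79)(8.314)(720.7)/0.3966 = 72368.1 kPa
vdW: P = nRT/(V − nb) − a n²/V² = 28701.2/0.206485 − 3361.31/0.157292 = 138999 − 21369.9 = 117629 kPa
% deviation = (117629 − 72368.1)/72368.1 × 100% = 62.54%

62.54 %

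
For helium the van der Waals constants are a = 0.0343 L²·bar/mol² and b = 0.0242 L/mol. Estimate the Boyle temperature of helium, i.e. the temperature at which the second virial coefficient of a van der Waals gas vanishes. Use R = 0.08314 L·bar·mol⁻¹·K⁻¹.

T_B ≈ 17.05 K

For a van der Waals gas the second virial coefficient B₂ = b − a/(RT) vanishes at T_B = a/(Rb).
T_B = 0.0343/(0.08314×0.0242) = 0.0343/0.0020120 = 17.05 K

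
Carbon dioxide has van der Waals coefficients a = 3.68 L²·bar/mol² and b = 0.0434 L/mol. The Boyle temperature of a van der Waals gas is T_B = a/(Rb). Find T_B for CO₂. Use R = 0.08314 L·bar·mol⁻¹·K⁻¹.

For a van der Waals gas the second virial coefficient B₂ = b − a/(RT) vanishes at T_B = a/(Rb).
T_B = 3.68/(0.08314×0.0434) = 3.68/0.0036083 = 1020 K

T_B ≈ 1020 K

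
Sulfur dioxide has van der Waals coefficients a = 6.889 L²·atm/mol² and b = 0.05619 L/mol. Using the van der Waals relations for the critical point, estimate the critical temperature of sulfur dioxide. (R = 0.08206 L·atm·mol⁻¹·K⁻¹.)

T_c ≈ 442.7 K

For a van der Waals gas, T_c = 8a/(27Rb).
T_c = 8×6.889/(27×0.08206×0.05619) = 55.112/0.12450 = 442.7 K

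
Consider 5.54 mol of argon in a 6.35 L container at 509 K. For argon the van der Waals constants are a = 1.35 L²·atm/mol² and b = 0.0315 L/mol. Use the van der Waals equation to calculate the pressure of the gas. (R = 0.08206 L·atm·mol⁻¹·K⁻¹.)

P ≈ 36.44 atm

P = nRT/(V − nb) − a n²/V²
nRT/(V − nb) = (5.54)(0.08206)(509)/(6.35 − 5.54×0.0315) = 231.40/6.1755 = 37.471 atm
a n²/V² = (1.35)(5.54)²/(6.35)² = 1.0276 atm
P = 37.471 − 1.0276 = 36.44 atm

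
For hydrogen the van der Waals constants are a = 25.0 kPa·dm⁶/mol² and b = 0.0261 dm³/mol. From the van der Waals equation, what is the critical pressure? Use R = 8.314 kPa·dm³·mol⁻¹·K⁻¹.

P_c ≈ 1359 kPa

For a van der Waals gas, P_c = a/(27b²).
P_c = 25.0/(27×(0.0261)²) = 25.0/0.018393 = 1359 kPa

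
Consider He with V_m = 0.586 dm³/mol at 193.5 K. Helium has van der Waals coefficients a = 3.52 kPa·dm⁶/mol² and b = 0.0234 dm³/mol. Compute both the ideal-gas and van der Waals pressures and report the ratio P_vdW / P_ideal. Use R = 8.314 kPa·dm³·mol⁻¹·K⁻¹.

P_vdW / P_ideal ≈ 1.038

Ideal: P_ideal = RT/V_m = (8.314)(193.5)/0.586 = 2745.32 kPa
vdW: P = RT/(V_m − b) − a/V_m² = 1608.76/0.562600 − 3.52/0.343396 = 2859.51 − 10.2506 = 2849.26 kPa
Ratio = 2849.26/2745.32 = 1.038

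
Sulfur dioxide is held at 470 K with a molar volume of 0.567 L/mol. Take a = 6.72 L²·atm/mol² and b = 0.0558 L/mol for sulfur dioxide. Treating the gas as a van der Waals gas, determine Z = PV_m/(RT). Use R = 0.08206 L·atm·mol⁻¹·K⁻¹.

P = RT/(V_m − b) − a/V_m² = (0.08206)(470)/(0.567 − 0.0558) − 6.72/(0.567)²
  = 38.568/0.51120 − 20.903 = 75.446 − 20.903 = 54.543 atm
Z = PV_m/(RT) = (54.543)(0.567)/((0.08206)(470)) = 30.926/38.568 = 0.8019

Z ≈ 0.8019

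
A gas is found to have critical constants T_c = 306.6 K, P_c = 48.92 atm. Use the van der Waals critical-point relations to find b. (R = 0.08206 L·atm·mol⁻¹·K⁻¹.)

b ≈ 0.06429 L/mol

From T_c = 8a/(27Rb) and P_c = a/(27b²): b = R T_c/(8 P_c).
b = (0.08206)(306.6)/(8×48.92) = 25.160/391.36 = 0.06429 L/mol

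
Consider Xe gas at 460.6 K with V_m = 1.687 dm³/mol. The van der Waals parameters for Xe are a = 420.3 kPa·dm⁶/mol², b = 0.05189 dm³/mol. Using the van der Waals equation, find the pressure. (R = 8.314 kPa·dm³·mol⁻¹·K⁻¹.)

P = RT/(V_m − b) − a/V_m²
RT/(V_m − b) = (8.314)(460.6)/(1.687 − 0.05189) = 3829.4/1.6351 = 2342.0 kPa
a/V_m² = 420.3/(1.687)² = 147.68 kPa
P = 2342.0 − 147.68 = 2194 kPa

P ≈ 2194 kPa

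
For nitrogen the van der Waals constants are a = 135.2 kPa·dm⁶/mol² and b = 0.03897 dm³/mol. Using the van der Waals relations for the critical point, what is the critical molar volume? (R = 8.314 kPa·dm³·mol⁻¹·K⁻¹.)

V_m,c ≈ 0.1169 dm³/mol

For a van der Waals gas, V_m,c = 3b.
V_m,c = 3×0.03897 = 0.1169 dm³/mol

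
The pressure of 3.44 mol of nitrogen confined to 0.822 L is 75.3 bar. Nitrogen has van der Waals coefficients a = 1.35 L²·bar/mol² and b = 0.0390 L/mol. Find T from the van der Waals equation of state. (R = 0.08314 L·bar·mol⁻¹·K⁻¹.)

T ≈ 238.0 K

T = (P + a n²/V²)(V − nb)/(nR)
P + a n²/V² = 75.3 + (1.35)(3.44)²/(0.822)² = 98.943 bar
V − nb = 0.822 − (3.44)(0.0390) = 0.68784 L
T = (98.943)(0.68784)/((3.44)(0.08314)) = 238.0 K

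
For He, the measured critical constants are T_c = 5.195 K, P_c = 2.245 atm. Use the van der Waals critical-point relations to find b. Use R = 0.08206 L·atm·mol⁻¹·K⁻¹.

From T_c = 8a/(27Rb) and P_c = a/(27b²): b = R T_c/(8 P_c).
b = (0.08206)(5.195)/(8×2.245) = 0.42630/17.960 = 0.02374 L/mol

b ≈ 0.02374 L/mol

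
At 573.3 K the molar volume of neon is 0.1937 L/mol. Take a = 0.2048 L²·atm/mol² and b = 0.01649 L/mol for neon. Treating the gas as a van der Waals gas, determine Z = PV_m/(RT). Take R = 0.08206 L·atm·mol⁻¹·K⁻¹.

P = RT/(V_m − b) − a/V_m² = (0.08206)(573.3)/(0.1937 − 0.01649) − 0.2048/(0.1937)²
  = 47.045/0.17721 − 5.4585 = 265.48 − 5.4585 = 260.02 atm
Z = PV_m/(RT) = (260.02)(0.1937)/((0.08206)(573.3)) = 50.366/47.045 = 1.071

Z ≈ 1.071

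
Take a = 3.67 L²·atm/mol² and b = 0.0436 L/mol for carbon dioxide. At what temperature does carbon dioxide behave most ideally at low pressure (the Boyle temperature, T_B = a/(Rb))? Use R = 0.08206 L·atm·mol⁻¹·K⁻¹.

For a van der Waals gas the second virial coefficient B₂ = b − a/(RT) vanishes at T_B = a/(Rb).
T_B = 3.67/(0.08206×0.0436) = 3.67/0.0035778 = 1026 K

T_B ≈ 1026 K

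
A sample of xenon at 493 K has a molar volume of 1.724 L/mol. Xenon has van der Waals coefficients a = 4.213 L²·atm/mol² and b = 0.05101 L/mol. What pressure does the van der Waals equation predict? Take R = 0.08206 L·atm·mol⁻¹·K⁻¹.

P ≈ 22.76 atm

P = RT/(V_m − b) − a/V_m²
RT/(V_m − b) = (0.08206)(493)/(1.724 − 0.05101) = 40.456/1.6730 = 24.182 atm
a/V_m² = 4.213/(1.724)² = 1.4175 atm
P = 24.182 − 1.4175 = 22.76 atm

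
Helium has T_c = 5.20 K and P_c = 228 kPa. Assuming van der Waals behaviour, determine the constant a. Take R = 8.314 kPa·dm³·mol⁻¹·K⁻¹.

a ≈ 3.458 kPa·dm⁶/mol²

From T_c = 8a/(27Rb) and P_c = a/(27b²): a = 27 R² T_c²/(64 P_c).
a = 27×(8.314)²×(5.20)²/(64×228) = 50465/14592 = 3.458 kPa·dm⁶/mol²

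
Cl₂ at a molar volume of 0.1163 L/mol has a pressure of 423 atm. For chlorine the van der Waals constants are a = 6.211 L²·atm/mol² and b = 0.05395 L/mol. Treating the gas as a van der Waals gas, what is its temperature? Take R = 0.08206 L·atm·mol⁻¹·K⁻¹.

T = (P + a/V_m²)(V_m − b)/R
P + a/V_m² = 423 + 6.211/(0.1163)² = 882.20 atm
V_m − b = 0.1163 − 0.05395 = 0.062350 L/mol
T = (882.20)(0.062350)/0.08206 = 670.3 K

T ≈ 670.3 K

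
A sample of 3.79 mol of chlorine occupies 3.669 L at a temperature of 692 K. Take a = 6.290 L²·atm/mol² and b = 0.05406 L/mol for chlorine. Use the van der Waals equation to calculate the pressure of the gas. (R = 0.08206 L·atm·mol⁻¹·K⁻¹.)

P = nRT/(V − nb) − a n²/V²
nRT/(V − nb) = (3.79)(0.08206)(692)/(3.669 − 3.79×0.05406) = 215.22/3.4641 = 62.129 atm
a n²/V² = (6.290)(3.79)²/(3.669)² = 6.7117 atm
P = 62.129 − 6.7117 = 55.42 atm

P ≈ 55.42 atm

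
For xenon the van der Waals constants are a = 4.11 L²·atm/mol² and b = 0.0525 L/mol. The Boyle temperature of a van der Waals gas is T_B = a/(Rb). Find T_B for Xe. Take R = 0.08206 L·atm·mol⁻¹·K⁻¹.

For a van der Waals gas the second virial coefficient B₂ = b − a/(RT) vanishes at T_B = a/(Rb).
T_B = 4.11/(0.08206×0.0525) = 4.11/0.0043082 = 954.0 K

T_B ≈ 954.0 K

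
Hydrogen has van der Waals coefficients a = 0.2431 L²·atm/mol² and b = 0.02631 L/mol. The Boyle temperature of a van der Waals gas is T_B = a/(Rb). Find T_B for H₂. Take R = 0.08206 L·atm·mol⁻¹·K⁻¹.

T_B ≈ 112.6 K

For a van der Waals gas the second virial coefficient B₂ = b − a/(RT) vanishes at T_B = a/(Rb).
T_B = 0.2431/(0.08206×0.02631) = 0.2431/0.0021590 = 112.6 K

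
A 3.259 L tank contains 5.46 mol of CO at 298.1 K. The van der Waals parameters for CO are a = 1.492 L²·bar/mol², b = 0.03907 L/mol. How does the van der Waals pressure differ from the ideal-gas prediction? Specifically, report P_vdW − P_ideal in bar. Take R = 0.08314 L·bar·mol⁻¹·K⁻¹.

Ideal: P_ideal = nRT/V = (5.46)(0.08314)(298.1)/3.259 = 41.5222 bar
vdW: P = nRT/(V − nb) − a n²/V² = 135.321/3.04568 − 44.4789/10.6211 = 44.4305 − 4.18779 = 40.2427 bar
ΔP = 40.2427 − 41.5222 = -1.280 bar

ΔP ≈ -1.280 bar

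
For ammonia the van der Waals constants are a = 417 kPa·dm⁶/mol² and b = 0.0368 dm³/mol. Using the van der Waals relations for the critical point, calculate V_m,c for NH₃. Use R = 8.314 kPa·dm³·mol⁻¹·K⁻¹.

V_m,c ≈ 0.1104 dm³/mol

For a van der Waals gas, V_m,c = 3b.
V_m,c = 3×0.0368 = 0.1104 dm³/mol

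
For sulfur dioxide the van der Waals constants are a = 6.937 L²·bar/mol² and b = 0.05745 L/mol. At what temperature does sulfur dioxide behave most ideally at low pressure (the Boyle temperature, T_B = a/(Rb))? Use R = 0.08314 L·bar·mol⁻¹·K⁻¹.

T_B ≈ 1452 K

For a van der Waals gas the second virial coefficient B₂ = b − a/(RT) vanishes at T_B = a/(Rb).
T_B = 6.937/(0.08314×0.05745) = 6.937/0.0047764 = 1452 K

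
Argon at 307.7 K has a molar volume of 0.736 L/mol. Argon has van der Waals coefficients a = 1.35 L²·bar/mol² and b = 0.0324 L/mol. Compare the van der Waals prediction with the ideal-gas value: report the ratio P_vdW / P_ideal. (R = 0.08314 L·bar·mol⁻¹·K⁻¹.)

Ideal: P_ideal = RT/V_m = (0.08314)(307.7)/0.736 = 34.7584 bar
vdW: P = RT/(V_m − b) − a/V_m² = 25.5822/0.703600 − 1.35/0.541696 = 36.3590 − 2.49217 = 33.8668 bar
Ratio = 33.8668/34.7584 = 0.9743

P_vdW / P_ideal ≈ 0.9743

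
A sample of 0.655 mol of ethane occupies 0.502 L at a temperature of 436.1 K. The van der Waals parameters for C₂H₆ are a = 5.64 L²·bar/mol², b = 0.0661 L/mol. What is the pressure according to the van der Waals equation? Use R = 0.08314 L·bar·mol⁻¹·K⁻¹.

P ≈ 42.17 bar

P = nRT/(V − nb) − a n²/V²
nRT/(V − nb) = (0.655)(0.08314)(436.1)/(0.502 − 0.655×0.0661) = 23.749/0.45870 = 51.775 bar
a n²/V² = (5.64)(0.655)²/(0.502)² = 9.6018 bar
P = 51.775 − 9.6018 = 42.17 bar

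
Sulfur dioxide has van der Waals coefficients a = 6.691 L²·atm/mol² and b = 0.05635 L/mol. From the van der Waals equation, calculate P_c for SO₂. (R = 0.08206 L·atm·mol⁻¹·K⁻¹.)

For a van der Waals gas, P_c = a/(27b²).
P_c = 6.691/(27×(0.05635)²) = 6.691/0.085734 = 78.04 atm

P_c ≈ 78.04 atm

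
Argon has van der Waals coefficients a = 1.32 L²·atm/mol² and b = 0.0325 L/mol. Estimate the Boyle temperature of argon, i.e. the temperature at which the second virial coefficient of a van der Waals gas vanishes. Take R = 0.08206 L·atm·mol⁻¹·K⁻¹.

For a van der Waals gas the second virial coefficient B₂ = b − a/(RT) vanishes at T_B = a/(Rb).
T_B = 1.32/(0.08206×0.0325) = 1.32/0.0026670 = 494.9 K

T_B ≈ 494.9 K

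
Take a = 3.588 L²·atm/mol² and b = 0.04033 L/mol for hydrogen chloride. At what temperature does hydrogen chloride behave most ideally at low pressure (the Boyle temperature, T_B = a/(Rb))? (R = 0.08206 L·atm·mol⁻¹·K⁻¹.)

For a van der Waals gas the second virial coefficient B₂ = b − a/(RT) vanishes at T_B = a/(Rb).
T_B = 3.588/(0.08206×0.04033) = 3.588/0.0033095 = 1084 K

T_B ≈ 1084 K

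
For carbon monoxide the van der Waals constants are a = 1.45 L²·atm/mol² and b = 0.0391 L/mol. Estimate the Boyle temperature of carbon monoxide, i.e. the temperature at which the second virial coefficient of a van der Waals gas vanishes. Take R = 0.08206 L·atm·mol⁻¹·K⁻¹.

For a van der Waals gas the second virial coefficient B₂ = b − a/(RT) vanishes at T_B = a/(Rb).
T_B = 1.45/(0.08206×0.0391) = 1.45/0.0032085 = 451.9 K

T_B ≈ 451.9 K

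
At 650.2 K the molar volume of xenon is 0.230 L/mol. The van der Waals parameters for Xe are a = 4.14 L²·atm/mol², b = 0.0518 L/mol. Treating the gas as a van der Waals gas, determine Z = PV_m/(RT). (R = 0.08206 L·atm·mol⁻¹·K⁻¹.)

Z ≈ 0.9533

P = RT/(V_m − b) − a/V_m² = (0.08206)(650.2)/(0.230 − 0.0518) − 4.14/(0.230)²
  = 53.355/0.17820 − 78.261 = 299.41 − 78.261 = 221.15 atm
Z = PV_m/(RT) = (221.15)(0.230)/((0.08206)(650.2)) = 50.865/53.355 = 0.9533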